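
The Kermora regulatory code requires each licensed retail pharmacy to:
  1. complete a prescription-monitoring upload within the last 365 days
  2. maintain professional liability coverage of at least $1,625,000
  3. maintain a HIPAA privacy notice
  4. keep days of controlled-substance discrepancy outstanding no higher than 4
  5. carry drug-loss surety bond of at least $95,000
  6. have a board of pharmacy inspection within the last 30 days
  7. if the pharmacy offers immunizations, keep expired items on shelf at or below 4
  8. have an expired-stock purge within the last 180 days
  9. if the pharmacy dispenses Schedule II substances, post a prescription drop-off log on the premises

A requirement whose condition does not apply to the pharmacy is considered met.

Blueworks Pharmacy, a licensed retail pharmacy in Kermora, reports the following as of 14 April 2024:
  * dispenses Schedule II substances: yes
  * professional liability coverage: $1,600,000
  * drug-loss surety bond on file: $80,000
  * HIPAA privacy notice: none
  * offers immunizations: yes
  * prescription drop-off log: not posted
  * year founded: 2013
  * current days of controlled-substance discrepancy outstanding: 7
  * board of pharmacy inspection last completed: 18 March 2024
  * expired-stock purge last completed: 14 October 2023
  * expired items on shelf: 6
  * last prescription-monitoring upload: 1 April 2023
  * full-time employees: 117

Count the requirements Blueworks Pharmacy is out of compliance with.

1. prescription-monitoring upload 379 days ago vs limit 365 → not met
2. professional liability coverage $1,600,000 < $1,625,000 → not met
3. HIPAA privacy notice absent → not met
4. days of controlled-substance discrepancy outstanding 7 > 4 → not met
5. drug-loss surety bond $80,000 < $95,000 → not met
6. board of pharmacy inspection 27 days ago vs limit 30 → met
7. condition 'offers immunizations' holds; expired items on shelf 6 > 4 → not met
8. expired-stock purge 183 days ago vs limit 180 → not met
9. condition 'dispenses Schedule II substances' holds; prescription drop-off log absent → not met
Not met: 8 of 9

8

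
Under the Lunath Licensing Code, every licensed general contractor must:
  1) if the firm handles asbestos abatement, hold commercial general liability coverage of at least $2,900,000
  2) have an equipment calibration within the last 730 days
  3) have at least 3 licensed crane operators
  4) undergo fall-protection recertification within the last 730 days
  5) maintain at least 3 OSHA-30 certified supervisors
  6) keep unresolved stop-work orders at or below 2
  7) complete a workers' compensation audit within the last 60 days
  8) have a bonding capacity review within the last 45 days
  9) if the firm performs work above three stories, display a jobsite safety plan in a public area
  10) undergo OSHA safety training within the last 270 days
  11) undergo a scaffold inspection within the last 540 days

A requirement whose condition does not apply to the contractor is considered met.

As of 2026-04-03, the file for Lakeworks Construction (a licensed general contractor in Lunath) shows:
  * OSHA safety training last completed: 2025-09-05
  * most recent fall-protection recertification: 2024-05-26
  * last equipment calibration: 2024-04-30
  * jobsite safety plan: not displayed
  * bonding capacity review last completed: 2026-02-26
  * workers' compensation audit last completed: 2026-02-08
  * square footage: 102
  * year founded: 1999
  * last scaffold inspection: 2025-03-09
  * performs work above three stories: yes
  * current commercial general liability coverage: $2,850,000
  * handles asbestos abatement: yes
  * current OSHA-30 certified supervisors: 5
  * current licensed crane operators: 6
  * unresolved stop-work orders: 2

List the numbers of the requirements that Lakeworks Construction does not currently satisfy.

1, 9

1. condition 'handles asbestos abatement' holds; commercial general liability coverage $2,850,000 < $2,900,000 → not met
2. equipment calibration 703 days ago vs limit 730 → met
3. licensed crane operators 6 ≥ 3 → met
4. fall-protection recertification 677 days ago vs limit 730 → met
5. OSHA-30 certified supervisors 5 ≥ 3 → met
6. unresolved stop-work orders 2 ≤ 2 → met
7. workers' compensation audit 54 days ago vs limit 60 → met
8. bonding capacity review 36 days ago vs limit 45 → met
9. condition 'performs work above three stories' holds; jobsite safety plan absent → not met
10. OSHA safety training 210 days ago vs limit 270 → met
11. scaffold inspection 390 days ago vs limit 540 → met
Not met: 1, 9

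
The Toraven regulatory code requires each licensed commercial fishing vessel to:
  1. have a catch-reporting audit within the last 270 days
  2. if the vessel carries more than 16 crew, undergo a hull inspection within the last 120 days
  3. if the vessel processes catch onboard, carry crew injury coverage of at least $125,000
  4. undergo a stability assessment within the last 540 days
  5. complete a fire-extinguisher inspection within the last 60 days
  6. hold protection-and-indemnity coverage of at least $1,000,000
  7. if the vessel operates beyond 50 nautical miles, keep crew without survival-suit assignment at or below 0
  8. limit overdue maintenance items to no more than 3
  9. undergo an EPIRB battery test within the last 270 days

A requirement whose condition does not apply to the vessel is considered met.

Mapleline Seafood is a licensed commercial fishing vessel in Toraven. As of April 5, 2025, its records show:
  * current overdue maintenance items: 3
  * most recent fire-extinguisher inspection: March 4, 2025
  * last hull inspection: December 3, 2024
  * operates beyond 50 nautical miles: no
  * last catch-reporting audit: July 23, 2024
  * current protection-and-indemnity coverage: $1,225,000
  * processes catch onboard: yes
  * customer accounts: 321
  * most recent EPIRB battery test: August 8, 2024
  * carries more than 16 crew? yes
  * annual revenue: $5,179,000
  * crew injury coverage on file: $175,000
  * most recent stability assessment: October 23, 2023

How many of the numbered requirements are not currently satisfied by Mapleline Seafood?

1. catch-reporting audit 256 days ago vs limit 270 → met
2. condition 'carries more than 16 crew' holds; hull inspection 123 days ago vs limit 120 → not met
3. condition 'processes catch onboard' holds; crew injury coverage $175,000 ≥ $125,000 → met
4. stability assessment 530 days ago vs limit 540 → met
5. fire-extinguisher inspection 32 days ago vs limit 60 → met
6. protection-and-indemnity coverage $1,225,000 ≥ $1,000,000 → met
7. condition 'operates beyond 50 nautical miles' does not hold → requirement n/a → met
8. overdue maintenance items 3 ≤ 3 → met
9. EPIRB battery test 240 days ago vs limit 270 → met
Not met: 1 of 9

1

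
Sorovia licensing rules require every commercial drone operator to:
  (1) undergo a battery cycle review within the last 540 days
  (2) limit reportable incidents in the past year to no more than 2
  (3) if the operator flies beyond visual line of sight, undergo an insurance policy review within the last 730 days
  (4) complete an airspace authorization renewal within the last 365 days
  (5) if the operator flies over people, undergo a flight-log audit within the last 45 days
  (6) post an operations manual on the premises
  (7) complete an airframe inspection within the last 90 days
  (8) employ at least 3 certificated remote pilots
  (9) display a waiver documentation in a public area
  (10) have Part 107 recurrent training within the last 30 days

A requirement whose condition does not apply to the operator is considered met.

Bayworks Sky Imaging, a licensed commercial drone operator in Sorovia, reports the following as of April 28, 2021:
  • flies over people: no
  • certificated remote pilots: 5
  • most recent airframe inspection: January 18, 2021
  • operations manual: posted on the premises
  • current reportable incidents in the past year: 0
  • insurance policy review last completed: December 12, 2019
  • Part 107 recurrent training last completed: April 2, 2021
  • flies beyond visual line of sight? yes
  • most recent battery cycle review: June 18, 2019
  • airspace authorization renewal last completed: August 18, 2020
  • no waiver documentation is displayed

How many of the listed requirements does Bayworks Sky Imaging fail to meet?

3

1. battery cycle review 680 days ago vs limit 540 → not met
2. reportable incidents in the past year 0 ≤ 2 → met
3. condition 'flies beyond visual line of sight' holds; insurance policy review 503 days ago vs limit 730 → met
4. airspace authorization renewal 253 days ago vs limit 365 → met
5. condition 'flies over people' does not hold → requirement n/a → met
6. operations manual present → met
7. airframe inspection 100 days ago vs limit 90 → not met
8. certificated remote pilots 5 ≥ 3 → met
9. waiver documentation absent → not met
10. Part 107 recurrent training 26 days ago vs limit 30 → met
Not met: 3 of 10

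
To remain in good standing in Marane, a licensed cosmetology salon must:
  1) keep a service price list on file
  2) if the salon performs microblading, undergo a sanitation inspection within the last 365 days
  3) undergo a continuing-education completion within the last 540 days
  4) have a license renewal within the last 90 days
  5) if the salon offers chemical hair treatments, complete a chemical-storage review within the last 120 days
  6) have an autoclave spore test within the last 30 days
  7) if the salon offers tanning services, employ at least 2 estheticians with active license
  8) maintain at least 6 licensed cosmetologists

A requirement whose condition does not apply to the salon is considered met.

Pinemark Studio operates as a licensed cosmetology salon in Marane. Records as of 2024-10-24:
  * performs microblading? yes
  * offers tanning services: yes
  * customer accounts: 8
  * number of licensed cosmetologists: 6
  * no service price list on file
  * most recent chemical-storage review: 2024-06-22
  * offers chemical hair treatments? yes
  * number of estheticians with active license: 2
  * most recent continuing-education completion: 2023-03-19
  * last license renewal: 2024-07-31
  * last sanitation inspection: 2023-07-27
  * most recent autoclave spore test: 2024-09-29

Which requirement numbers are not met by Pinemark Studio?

1. service price list absent → not met
2. condition 'performs microblading' holds; sanitation inspection 455 days ago vs limit 365 → not met
3. continuing-education completion 585 days ago vs limit 540 → not met
4. license renewal 85 days ago vs limit 90 → met
5. condition 'offers chemical hair treatments' holds; chemical-storage review 124 days ago vs limit 120 → not met
6. autoclave spore test 25 days ago vs limit 30 → met
7. condition 'offers tanning services' holds; estheticians with active license 2 ≥ 2 → met
8. licensed cosmetologists 6 ≥ 6 → met
Not met: 1, 2, 3, 5

1, 2, 3, 5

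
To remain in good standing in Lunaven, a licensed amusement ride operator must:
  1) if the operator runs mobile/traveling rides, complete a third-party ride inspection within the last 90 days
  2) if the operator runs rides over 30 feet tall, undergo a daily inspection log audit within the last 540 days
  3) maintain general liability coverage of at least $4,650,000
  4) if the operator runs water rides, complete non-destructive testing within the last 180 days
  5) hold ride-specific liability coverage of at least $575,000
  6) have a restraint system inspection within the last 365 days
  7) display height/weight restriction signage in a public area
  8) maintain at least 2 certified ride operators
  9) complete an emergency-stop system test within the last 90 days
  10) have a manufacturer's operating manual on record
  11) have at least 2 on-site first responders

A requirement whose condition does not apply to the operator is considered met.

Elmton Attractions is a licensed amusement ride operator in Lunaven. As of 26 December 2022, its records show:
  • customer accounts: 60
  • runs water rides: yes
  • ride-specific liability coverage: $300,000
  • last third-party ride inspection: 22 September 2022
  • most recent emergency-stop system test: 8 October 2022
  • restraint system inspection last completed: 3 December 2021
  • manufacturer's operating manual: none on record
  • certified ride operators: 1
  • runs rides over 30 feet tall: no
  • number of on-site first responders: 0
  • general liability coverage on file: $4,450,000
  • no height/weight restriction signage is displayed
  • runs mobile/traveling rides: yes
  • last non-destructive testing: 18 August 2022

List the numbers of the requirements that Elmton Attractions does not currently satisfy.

1. condition 'runs mobile/traveling rides' holds; third-party ride inspection 95 days ago vs limit 90 → not met
2. condition 'runs rides over 30 feet tall' does not hold → requirement n/a → met
3. general liability coverage $4,450,000 < $4,650,000 → not met
4. condition 'runs water rides' holds; non-destructive testing 130 days ago vs limit 180 → met
5. ride-specific liability coverage $300,000 < $575,000 → not met
6. restraint system inspection 388 days ago vs limit 365 → not met
7. height/weight restriction signage absent → not met
8. certified ride operators 1 < 2 → not met
9. emergency-stop system test 79 days ago vs limit 90 → met
10. manufacturer's operating manual absent → not met
11. on-site first responders 0 < 2 → not met
Not met: 1, 3, 5, 6, 7, 8, 10, 11

1, 3, 5, 6, 7, 8, 10, 11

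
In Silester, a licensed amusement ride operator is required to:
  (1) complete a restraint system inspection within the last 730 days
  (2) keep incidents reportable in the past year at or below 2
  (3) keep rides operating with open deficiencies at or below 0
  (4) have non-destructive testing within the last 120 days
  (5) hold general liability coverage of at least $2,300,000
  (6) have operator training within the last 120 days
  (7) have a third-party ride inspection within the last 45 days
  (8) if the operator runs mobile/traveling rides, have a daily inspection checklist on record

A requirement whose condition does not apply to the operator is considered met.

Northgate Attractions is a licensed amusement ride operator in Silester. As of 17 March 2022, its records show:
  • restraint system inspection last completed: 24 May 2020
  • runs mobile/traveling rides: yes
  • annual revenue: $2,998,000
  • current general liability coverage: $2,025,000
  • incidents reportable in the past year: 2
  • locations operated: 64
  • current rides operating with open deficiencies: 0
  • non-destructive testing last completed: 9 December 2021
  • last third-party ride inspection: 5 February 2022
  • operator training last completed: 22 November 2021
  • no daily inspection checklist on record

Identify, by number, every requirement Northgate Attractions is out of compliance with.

1. restraint system inspection 662 days ago vs limit 730 → met
2. incidents reportable in the past year 2 ≤ 2 → met
3. rides operating with open deficiencies 0 ≤ 0 → met
4. non-destructive testing 98 days ago vs limit 120 → met
5. general liability coverage $2,025,000 < $2,300,000 → not met
6. operator training 115 days ago vs limit 120 → met
7. third-party ride inspection 40 days ago vs limit 45 → met
8. condition 'runs mobile/traveling rides' holds; daily inspection checklist absent → not met
Not met: 5, 8

5, 8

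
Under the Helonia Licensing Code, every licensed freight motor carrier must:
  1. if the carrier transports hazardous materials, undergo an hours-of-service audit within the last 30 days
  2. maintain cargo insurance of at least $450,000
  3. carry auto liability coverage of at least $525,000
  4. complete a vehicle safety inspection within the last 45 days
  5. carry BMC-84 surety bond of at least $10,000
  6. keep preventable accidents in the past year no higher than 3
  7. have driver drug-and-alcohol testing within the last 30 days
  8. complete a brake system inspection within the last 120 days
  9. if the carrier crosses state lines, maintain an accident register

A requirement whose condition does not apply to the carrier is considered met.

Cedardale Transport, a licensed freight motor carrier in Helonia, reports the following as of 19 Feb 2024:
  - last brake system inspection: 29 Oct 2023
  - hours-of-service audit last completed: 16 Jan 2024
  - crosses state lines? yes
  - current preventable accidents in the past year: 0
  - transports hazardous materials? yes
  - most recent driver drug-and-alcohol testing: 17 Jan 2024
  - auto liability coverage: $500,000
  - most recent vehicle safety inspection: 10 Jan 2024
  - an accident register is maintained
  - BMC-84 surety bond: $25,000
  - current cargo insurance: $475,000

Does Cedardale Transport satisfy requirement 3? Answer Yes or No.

3. auto liability coverage $500,000 < $525,000 → not met

No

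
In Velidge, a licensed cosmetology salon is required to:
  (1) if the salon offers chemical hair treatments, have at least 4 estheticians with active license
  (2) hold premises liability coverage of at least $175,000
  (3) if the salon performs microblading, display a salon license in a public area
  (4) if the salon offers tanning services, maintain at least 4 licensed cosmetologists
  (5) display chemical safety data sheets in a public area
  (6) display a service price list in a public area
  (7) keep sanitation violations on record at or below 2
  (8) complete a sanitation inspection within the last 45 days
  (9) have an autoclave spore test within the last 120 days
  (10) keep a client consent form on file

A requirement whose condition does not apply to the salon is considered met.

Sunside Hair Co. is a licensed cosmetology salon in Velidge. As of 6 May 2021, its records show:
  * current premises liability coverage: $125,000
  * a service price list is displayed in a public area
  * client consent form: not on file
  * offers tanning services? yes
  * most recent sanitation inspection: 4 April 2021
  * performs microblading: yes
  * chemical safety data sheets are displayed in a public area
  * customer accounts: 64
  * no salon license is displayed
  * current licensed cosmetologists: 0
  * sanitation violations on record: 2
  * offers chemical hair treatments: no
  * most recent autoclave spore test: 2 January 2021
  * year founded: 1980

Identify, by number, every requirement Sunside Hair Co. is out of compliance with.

2, 3, 4, 9, 10

1. condition 'offers chemical hair treatments' does not hold → requirement n/a → met
2. premises liability coverage $125,000 < $175,000 → not met
3. condition 'performs microblading' holds; salon license absent → not met
4. condition 'offers tanning services' holds; licensed cosmetologists 0 < 4 → not met
5. chemical safety data sheets present → met
6. service price list present → met
7. sanitation violations on record 2 ≤ 2 → met
8. sanitation inspection 32 days ago vs limit 45 → met
9. autoclave spore test 124 days ago vs limit 120 → not met
10. client consent form absent → not met
Not met: 2, 3, 4, 9, 10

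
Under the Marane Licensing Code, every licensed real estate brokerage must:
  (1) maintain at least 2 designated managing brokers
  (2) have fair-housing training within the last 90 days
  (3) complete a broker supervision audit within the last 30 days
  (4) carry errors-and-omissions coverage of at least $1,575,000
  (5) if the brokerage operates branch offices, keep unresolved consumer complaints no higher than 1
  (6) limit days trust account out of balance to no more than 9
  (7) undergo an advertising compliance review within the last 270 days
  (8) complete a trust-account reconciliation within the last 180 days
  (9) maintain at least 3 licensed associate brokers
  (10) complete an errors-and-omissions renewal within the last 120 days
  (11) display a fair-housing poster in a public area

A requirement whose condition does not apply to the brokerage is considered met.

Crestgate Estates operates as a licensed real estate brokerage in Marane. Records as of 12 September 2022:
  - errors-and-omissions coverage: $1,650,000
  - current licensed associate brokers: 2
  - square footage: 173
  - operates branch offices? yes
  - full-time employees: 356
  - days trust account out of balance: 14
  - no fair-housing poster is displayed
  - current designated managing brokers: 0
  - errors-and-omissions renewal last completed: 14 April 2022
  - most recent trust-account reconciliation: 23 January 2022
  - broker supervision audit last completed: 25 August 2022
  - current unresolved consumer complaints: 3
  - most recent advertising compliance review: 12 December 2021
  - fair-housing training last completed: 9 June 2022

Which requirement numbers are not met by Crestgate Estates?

1. designated managing brokers 0 < 2 → not met
2. fair-housing training 95 days ago vs limit 90 → not met
3. broker supervision audit 18 days ago vs limit 30 → met
4. errors-and-omissions coverage $1,650,000 ≥ $1,575,000 → met
5. condition 'operates branch offices' holds; unresolved consumer complaints 3 > 1 → not met
6. days trust account out of balance 14 > 9 → not met
7. advertising compliance review 274 days ago vs limit 270 → not met
8. trust-account reconciliation 232 days ago vs limit 180 → not met
9. licensed associate brokers 2 < 3 → not met
10. errors-and-omissions renewal 151 days ago vs limit 120 → not met
11. fair-housing poster absent → not met
Not met: 1, 2, 5, 6, 7, 8, 9, 10, 11

1, 2, 5, 6, 7, 8, 9, 10, 11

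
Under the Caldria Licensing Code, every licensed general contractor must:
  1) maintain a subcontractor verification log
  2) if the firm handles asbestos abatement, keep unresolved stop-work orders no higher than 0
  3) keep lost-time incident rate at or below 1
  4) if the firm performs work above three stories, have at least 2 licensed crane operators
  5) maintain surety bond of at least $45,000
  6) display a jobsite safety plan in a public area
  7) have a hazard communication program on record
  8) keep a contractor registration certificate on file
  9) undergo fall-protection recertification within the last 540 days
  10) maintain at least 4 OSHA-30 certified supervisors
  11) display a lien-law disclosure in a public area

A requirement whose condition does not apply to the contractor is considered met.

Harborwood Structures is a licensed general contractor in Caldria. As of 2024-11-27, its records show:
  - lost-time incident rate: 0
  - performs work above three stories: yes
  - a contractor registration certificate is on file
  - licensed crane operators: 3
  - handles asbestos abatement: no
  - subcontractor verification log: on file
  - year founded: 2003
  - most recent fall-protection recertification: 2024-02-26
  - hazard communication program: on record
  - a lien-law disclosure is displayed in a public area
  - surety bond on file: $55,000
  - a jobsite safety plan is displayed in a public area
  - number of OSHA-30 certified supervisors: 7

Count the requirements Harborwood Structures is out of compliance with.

1. subcontractor verification log present → met
2. condition 'handles asbestos abatement' does not hold → requirement n/a → met
3. lost-time incident rate 0 ≤ 1 → met
4. condition 'performs work above three stories' holds; licensed crane operators 3 ≥ 2 → met
5. surety bond $55,000 ≥ $45,000 → met
6. jobsite safety plan present → met
7. hazard communication program present → met
8. contractor registration certificate present → met
9. fall-protection recertification 275 days ago vs limit 540 → met
10. OSHA-30 certified supervisors 7 ≥ 4 → met
11. lien-law disclosure present → met
Not met: 0 of 11

0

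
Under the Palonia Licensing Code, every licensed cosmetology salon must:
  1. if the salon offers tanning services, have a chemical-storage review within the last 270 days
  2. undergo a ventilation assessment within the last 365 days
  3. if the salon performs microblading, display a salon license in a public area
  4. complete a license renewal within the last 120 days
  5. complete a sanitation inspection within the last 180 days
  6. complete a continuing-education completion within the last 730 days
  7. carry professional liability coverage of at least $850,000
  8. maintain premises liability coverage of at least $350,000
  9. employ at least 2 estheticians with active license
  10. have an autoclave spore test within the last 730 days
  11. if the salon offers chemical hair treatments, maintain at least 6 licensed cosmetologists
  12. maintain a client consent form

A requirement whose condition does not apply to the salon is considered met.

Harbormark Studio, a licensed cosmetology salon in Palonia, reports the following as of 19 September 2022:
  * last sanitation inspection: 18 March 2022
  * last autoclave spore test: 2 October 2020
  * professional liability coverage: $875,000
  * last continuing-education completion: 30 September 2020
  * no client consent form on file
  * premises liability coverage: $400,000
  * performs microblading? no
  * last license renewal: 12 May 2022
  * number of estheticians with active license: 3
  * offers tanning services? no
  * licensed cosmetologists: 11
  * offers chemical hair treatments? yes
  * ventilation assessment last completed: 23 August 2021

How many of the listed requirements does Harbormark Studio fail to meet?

4

1. condition 'offers tanning services' does not hold → requirement n/a → met
2. ventilation assessment 392 days ago vs limit 365 → not met
3. condition 'performs microblading' does not hold → requirement n/a → met
4. license renewal 130 days ago vs limit 120 → not met
5. sanitation inspection 185 days ago vs limit 180 → not met
6. continuing-education completion 719 days ago vs limit 730 → met
7. professional liability coverage $875,000 ≥ $850,000 → met
8. premises liability coverage $400,000 ≥ $350,000 → met
9. estheticians with active license 3 ≥ 2 → met
10. autoclave spore test 717 days ago vs limit 730 → met
11. condition 'offers chemical hair treatments' holds; licensed cosmetologists 11 ≥ 6 → met
12. client consent form absent → not met
Not met: 4 of 12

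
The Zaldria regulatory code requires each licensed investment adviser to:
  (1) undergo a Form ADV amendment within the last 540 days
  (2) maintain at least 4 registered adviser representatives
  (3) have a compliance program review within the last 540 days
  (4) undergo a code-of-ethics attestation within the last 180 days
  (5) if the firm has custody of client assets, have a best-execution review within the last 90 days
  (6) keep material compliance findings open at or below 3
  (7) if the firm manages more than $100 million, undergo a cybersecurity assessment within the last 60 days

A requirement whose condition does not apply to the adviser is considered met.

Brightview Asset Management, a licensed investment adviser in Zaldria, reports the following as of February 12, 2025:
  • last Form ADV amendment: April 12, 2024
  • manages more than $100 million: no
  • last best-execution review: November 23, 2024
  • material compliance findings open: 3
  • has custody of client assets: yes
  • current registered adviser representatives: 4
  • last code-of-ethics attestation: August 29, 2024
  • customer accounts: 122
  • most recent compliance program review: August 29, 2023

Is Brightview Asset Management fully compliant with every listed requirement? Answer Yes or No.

Yes

1. Form ADV amendment 306 days ago vs limit 540 → met
2. registered adviser representatives 4 ≥ 4 → met
3. compliance program review 533 days ago vs limit 540 → met
4. code-of-ethics attestation 167 days ago vs limit 180 → met
5. condition 'has custody of client assets' holds; best-execution review 81 days ago vs limit 90 → met
6. material compliance findings open 3 ≤ 3 → met
7. condition 'manages more than $100 million' does not hold → requirement n/a → met
All met.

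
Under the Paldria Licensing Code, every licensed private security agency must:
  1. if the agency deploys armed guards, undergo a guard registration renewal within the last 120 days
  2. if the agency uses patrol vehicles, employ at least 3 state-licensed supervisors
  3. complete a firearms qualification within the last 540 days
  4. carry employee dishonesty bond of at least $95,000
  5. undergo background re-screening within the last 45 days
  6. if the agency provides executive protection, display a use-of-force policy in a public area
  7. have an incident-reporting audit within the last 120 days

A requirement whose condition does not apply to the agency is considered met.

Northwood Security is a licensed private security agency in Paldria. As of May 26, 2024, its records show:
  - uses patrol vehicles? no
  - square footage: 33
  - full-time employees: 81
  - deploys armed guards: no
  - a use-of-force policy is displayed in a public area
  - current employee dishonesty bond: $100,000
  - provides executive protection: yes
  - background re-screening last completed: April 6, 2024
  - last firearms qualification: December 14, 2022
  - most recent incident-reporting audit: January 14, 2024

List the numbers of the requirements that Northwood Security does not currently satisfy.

5, 7

1. condition 'deploys armed guards' does not hold → requirement n/a → met
2. condition 'uses patrol vehicles' does not hold → requirement n/a → met
3. firearms qualification 529 days ago vs limit 540 → met
4. employee dishonesty bond $100,000 ≥ $95,000 → met
5. background re-screening 50 days ago vs limit 45 → not met
6. condition 'provides executive protection' holds; use-of-force policy present → met
7. incident-reporting audit 133 days ago vs limit 120 → not met
Not met: 5, 7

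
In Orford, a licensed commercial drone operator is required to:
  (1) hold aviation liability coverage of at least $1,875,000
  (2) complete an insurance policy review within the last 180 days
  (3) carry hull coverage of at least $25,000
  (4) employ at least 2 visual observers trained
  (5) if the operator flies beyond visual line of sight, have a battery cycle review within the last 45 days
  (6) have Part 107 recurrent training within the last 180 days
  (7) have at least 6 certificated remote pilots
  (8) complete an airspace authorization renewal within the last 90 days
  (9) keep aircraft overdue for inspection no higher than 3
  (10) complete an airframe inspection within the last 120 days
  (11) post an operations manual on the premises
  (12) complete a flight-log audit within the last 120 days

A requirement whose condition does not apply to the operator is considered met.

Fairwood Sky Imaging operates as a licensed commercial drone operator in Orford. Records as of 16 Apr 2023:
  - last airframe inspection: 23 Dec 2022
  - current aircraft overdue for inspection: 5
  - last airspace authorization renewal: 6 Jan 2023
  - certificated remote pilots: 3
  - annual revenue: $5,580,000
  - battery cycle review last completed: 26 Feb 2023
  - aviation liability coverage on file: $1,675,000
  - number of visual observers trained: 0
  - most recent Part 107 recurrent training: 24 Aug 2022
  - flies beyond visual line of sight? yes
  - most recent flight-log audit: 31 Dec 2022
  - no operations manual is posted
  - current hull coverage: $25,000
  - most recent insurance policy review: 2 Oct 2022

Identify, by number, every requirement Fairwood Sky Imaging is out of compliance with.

1. aviation liability coverage $1,675,000 < $1,875,000 → not met
2. insurance policy review 196 days ago vs limit 180 → not met
3. hull coverage $25,000 ≥ $25,000 → met
4. visual observers trained 0 < 2 → not met
5. condition 'flies beyond visual line of sight' holds; battery cycle review 49 days ago vs limit 45 → not met
6. Part 107 recurrent training 235 days ago vs limit 180 → not met
7. certificated remote pilots 3 < 6 → not met
8. airspace authorization renewal 100 days ago vs limit 90 → not met
9. aircraft overdue for inspection 5 > 3 → not met
10. airframe inspection 114 days ago vs limit 120 → met
11. operations manual absent → not met
12. flight-log audit 106 days ago vs limit 120 → met
Not met: 1, 2, 4, 5, 6, 7, 8, 9, 11

1, 2, 4, 5, 6, 7, 8, 9, 11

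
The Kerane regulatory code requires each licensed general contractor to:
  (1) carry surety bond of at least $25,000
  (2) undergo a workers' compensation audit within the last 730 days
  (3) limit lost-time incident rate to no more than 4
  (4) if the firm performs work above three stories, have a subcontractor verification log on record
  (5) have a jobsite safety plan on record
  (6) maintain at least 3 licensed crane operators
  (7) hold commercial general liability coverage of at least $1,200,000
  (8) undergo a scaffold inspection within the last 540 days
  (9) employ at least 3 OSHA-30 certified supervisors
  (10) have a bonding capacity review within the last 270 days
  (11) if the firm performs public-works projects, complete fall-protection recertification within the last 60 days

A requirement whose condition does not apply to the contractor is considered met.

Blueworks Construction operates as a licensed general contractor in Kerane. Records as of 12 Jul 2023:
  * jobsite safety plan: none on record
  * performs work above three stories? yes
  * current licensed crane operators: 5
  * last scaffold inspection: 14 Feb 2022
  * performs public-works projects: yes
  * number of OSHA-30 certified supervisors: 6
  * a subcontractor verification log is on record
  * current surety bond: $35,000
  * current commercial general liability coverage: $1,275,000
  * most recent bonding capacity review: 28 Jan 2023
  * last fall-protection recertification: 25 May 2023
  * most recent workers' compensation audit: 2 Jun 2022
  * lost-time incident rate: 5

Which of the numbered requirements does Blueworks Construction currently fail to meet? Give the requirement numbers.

1. surety bond $35,000 ≥ $25,000 → met
2. workers' compensation audit 405 days ago vs limit 730 → met
3. lost-time incident rate 5 > 4 → not met
4. condition 'performs work above three stories' holds; subcontractor verification log present → met
5. jobsite safety plan absent → not met
6. licensed crane operators 5 ≥ 3 → met
7. commercial general liability coverage $1,275,000 ≥ $1,200,000 → met
8. scaffold inspection 513 days ago vs limit 540 → met
9. OSHA-30 certified supervisors 6 ≥ 3 → met
10. bonding capacity review 165 days ago vs limit 270 → met
11. condition 'performs public-works projects' holds; fall-protection recertification 48 days ago vs limit 60 → met
Not met: 3, 5

3, 5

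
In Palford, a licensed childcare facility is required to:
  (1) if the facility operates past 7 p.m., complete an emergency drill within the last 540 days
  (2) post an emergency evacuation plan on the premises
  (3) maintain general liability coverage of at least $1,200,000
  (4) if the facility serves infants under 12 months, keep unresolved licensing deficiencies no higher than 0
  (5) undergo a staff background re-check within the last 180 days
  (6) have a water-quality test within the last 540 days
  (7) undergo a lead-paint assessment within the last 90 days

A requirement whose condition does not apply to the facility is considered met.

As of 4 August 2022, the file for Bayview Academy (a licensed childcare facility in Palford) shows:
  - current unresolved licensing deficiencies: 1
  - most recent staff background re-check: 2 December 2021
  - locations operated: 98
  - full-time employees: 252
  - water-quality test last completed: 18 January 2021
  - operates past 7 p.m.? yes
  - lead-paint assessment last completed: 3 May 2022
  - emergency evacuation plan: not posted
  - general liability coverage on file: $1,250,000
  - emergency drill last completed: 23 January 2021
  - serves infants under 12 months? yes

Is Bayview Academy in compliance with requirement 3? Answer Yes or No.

Yes

3. general liability coverage $1,250,000 ≥ $1,200,000 → met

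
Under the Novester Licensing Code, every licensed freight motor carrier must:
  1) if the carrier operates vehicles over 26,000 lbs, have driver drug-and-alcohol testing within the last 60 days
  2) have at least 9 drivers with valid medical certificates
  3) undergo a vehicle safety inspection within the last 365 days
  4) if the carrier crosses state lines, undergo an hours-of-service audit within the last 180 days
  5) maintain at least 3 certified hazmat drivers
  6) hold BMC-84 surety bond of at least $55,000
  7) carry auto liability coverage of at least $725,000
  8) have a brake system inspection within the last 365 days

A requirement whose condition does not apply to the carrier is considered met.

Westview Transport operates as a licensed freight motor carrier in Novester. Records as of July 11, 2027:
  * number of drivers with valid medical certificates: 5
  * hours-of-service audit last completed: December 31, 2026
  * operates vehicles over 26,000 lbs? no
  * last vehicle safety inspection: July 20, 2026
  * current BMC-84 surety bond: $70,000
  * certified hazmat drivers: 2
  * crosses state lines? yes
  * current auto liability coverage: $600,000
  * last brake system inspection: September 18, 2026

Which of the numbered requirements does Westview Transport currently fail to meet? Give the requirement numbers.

2, 4, 5, 7

1. condition 'operates vehicles over 26,000 lbs' does not hold → requirement n/a → met
2. drivers with valid medical certificates 5 < 9 → not met
3. vehicle safety inspection 356 days ago vs limit 365 → met
4. condition 'crosses state lines' holds; hours-of-service audit 192 days ago vs limit 180 → not met
5. certified hazmat drivers 2 < 3 → not met
6. BMC-84 surety bond $70,000 ≥ $55,000 → met
7. auto liability coverage $600,000 < $725,000 → not met
8. brake system inspection 296 days ago vs limit 365 → met
Not met: 2, 4, 5, 7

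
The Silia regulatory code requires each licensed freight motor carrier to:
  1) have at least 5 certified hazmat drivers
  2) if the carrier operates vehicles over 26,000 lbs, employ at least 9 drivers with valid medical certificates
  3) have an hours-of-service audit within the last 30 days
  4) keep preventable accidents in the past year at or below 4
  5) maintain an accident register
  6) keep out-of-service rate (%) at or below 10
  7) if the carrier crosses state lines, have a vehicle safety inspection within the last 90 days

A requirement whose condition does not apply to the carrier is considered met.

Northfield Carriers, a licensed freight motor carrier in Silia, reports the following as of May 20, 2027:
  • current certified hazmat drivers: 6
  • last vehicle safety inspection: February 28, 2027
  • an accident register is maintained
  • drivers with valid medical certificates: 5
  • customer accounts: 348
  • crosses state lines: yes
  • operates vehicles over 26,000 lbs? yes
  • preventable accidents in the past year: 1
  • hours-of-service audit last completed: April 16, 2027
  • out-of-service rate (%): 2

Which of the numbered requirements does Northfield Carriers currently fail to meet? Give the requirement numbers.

2, 3

1. certified hazmat drivers 6 ≥ 5 → met
2. condition 'operates vehicles over 26,000 lbs' holds; drivers with valid medical certificates 5 < 9 → not met
3. hours-of-service audit 34 days ago vs limit 30 → not met
4. preventable accidents in the past year 1 ≤ 4 → met
5. accident register present → met
6. out-of-service rate (%) 2 ≤ 10 → met
7. condition 'crosses state lines' holds; vehicle safety inspection 81 days ago vs limit 90 → met
Not met: 2, 3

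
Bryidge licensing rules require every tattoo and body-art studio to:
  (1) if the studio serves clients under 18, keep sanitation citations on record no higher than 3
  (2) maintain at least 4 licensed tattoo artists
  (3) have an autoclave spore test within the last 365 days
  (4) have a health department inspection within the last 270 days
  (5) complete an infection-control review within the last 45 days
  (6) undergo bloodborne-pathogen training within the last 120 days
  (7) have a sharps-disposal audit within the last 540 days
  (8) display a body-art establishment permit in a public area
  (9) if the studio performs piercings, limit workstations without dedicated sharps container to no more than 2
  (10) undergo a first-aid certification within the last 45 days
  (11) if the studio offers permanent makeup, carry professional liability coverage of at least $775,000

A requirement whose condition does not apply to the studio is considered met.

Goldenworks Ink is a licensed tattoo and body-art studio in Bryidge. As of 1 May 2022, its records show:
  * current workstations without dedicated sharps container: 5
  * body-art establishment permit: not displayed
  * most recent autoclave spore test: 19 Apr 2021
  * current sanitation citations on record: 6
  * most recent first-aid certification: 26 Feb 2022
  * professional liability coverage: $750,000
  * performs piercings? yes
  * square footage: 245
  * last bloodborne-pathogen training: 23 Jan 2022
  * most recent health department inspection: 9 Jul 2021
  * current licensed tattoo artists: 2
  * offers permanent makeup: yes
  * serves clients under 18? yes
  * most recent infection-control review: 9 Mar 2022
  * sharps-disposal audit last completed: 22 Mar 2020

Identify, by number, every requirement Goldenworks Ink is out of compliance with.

1. condition 'serves clients under 18' holds; sanitation citations on record 6 > 3 → not met
2. licensed tattoo artists 2 < 4 → not met
3. autoclave spore test 377 days ago vs limit 365 → not met
4. health department inspection 296 days ago vs limit 270 → not met
5. infection-control review 53 days ago vs limit 45 → not met
6. bloodborne-pathogen training 98 days ago vs limit 120 → met
7. sharps-disposal audit 770 days ago vs limit 540 → not met
8. body-art establishment permit absent → not met
9. condition 'performs piercings' holds; workstations without dedicated sharps container 5 > 2 → not met
10. first-aid certification 64 days ago vs limit 45 → not met
11. condition 'offers permanent makeup' holds; professional liability coverage $750,000 < $775,000 → not met
Not met: 1, 2, 3, 4, 5, 7, 8, 9, 10, 11

1, 2, 3, 4, 5, 7, 8, 9, 10, 11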